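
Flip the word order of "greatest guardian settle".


Original: "greatest guardian settle"
Words (1..n): greatest | guardian | settle
Reversed (n..1): settle | guardian | greatest
Result = "settle guardian greatest"


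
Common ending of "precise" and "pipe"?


Word 1: "precise"
Word 2: "pipe"
Comparing from end:
  Pos -1: 'e' == 'e'
  Pos -2: 's' != 'p' (stop)
LCS = "e" (length 1)


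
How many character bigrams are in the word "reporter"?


Word: "reporter" (length 8)
Number of 2-grams = length - 2 + 1 = 8 - 2 + 1
= 7


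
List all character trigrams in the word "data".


Word: "data" (length 4)
Number of trigrams = 4 - 3 + 1 = 2
  Position 0: "dat"
  Position 1: "ata"
Trigrams = "dat", "ata"


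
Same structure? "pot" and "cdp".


Pattern of "pot": [0, 1, 2]
Pattern of "cdp": [0, 1, 2]
Patterns match
Same pattern = Yes


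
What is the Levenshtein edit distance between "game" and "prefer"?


Word 1: "game" (length 4)
Word 2: "prefer" (length 6)
One optimal edit sequence (insert/delete/substitute each cost 1):
  1. insert 'p'  (+1)
  2. substitute 'g' -> 'r'  (+1)
  3. substitute 'a' -> 'e'  (+1)
  4. substitute 'm' -> 'f'  (+1)
  5. keep 'e'
  6. insert 'r'  (+1)
Total edit operations: 5
Edit distance = 5


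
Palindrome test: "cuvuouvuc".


Word: "cuvuouvuc"
Reversed: "cuvuouvuc"
Forward == Backward? cuvuouvuc == cuvuouvuc
Palindrome = Yes


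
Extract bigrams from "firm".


Word: "firm" (length 4)
Number of bigrams = 4 - 2 + 1 = 3
  Position 0: "fi"
  Position 1: "ir"
  Position 2: "rm"
Bigrams = "fi", "ir", "rm"


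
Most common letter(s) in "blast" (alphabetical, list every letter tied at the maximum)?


Word: "blast"
Letter counts:
  'a': 1
  'b': 1
  'l': 1
  's': 1
  't': 1
Maximum count = 1
Most frequent = 'a', 'b', 'l', 's', 't' (1 time each)


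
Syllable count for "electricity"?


Word: "electricity"
Syllable breakdown: e / lec / tric / i / ty
Counting: 5 parts
= 5 syllables


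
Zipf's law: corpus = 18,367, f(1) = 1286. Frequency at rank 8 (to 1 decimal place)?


Zipf's law: f(r) = f(1) / r
f(1) = 1286
f(8) = 1286 / 8
= 160.8 occurrences


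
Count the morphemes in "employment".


Word: "employment"
Morphemes: employ + -ment
Each morpheme carries meaning
= 2 morphemes


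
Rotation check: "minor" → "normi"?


Word: "minor", Candidate: "normi"
Method: check if candidate is substring of word+word
"minorminor" contains "normi"? Yes
Is rotation = Yes


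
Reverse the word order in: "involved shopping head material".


Original: "involved shopping head material"
Words (1..n): involved | shopping | head | material
Reversed (n..1): material | head | shopping | involved
Result = "material head shopping involved"


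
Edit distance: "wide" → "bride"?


Word 1: "wide" (length 4)
Word 2: "bride" (length 5)
One optimal edit sequence (insert/delete/substitute each cost 1):
  1. insert 'b'  (+1)
  2. substitute 'w' -> 'r'  (+1)
  3. keep 'i'
  4. keep 'd'
  5. keep 'e'
Total edit operations: 2
Edit distance = 2


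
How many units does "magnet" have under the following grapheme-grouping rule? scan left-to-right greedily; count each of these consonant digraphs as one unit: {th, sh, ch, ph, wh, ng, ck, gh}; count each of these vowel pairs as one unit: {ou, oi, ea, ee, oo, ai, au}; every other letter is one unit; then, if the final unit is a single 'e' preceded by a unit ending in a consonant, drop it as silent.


Word: "magnet" (6 letters)
Left-to-right scan:
  (1) 'm' (letter)
  (2) 'a' (letter)
  (3) 'g' (letter)
  (4) 'n' (letter)
  (5) 'e' (letter)
  (6) 't' (letter)
Units from scan: 6
Sound units = 6 units


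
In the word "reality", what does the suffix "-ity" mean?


Suffix: -ity
Example: reality (real + -ity)
Meaning = quality of


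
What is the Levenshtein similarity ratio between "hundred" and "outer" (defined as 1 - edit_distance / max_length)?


Word 1: "hundred" (length 7)
Word 2: "outer" (length 5)
One optimal edit sequence:
  1. substitute 'h' -> 'o'  (+1)
  2. keep 'u'
  3. delete 'n'  (+1)
  4. delete 'd'  (+1)
  5. substitute 'r' -> 't'  (+1)
  6. keep 'e'
  7. substitute 'd' -> 'r'  (+1)
Edit distance = 5
Max length = max(7, 5) = 7
Similarity = 1 - 5/7
= 0.2857


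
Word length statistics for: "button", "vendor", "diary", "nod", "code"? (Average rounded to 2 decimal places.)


Lengths: "button"=6, "vendor"=6, "diary"=5, "nod"=3, "code"=4
Sum = 24, Count = 5
Average = 24/5 = 4.80
= avg=4.80, min=3, max=6


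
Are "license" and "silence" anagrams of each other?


Word 1: "license" → sorted: ceeilns
Word 2: "silence" → sorted: ceeilns
Same letters? ceeilns == ceeilns
Anagram = Yes


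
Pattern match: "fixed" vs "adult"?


Pattern of "fixed": [0, 1, 2, 3, 4]
Pattern of "adult": [0, 1, 2, 3, 4]
Patterns match
Same pattern = Yes


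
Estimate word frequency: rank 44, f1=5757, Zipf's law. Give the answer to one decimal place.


Zipf's law: f(r) = f(1) / r
f(1) = 5757
f(44) = 5757 / 44
= 130.8 occurrences


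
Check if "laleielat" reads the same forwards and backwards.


Word: "laleielat"
Reversed: "taleielal"
Forward == Backward? laleielat != taleielal
Palindrome = No


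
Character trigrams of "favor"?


Word: "favor" (length 5)
Number of trigrams = 5 - 3 + 1 = 3
  Position 0: "fav"
  Position 1: "avo"
  Position 2: "vor"
Trigrams = "fav", "avo", "vor"


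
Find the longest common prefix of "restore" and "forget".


Word 1: "restore"
Word 2: "forget"
Comparing from start:
  Pos 0: 'r' != 'f' (stop)
LCP = "" (length 0)


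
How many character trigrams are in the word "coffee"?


Word: "coffee" (length 6)
Number of 3-grams = length - 3 + 1 = 6 - 3 + 1
= 4


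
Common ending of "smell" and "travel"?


Word 1: "smell"
Word 2: "travel"
Comparing from end:
  Pos -1: 'l' == 'l'
  Pos -2: 'l' != 'e' (stop)
LCS = "l" (length 1)


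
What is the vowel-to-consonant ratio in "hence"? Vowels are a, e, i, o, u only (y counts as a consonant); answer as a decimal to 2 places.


Word: "hence"
Vowels (a,e,i,o,u): 2
Consonants: 3
Ratio = 2/3
= 0.67


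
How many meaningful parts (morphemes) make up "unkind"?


Word: "unkind"
Morphemes: un- / kind
Each morpheme carries meaning
= 2 morphemes


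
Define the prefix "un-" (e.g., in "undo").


Prefix: un-
Example: undo = un- + do
Meaning = not / reverse


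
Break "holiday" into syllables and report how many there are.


Word: "holiday"
Syllable breakdown: hol · i · day
Counting: 3 parts
= 3 syllables


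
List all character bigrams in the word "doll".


Word: "doll" (length 4)
Number of bigrams = 4 - 2 + 1 = 3
  Position 0: "do"
  Position 1: "ol"
  Position 2: "ll"
Bigrams = "do", "ol", "ll"


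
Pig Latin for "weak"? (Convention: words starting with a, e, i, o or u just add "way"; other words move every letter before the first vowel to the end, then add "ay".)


Word: "weak"
Starts with consonant(s) → move to end, add 'ay'
Consonant cluster: "w"
Pig Latin = "eakway"


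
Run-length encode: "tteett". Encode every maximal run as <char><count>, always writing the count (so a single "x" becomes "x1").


String: "tteett"
Scanning for consecutive runs:
  't' x 2
  'e' x 2
  't' x 2
RLE = "t2e2t2"


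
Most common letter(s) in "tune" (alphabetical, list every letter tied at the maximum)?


Word: "tune"
Letter counts:
  'e': 1
  'n': 1
  't': 1
  'u': 1
Maximum count = 1
Most frequent = 'e', 'n', 't', 'u' (1 time each)


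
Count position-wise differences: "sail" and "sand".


Comparing character by character (same length = 4):
  Pos 0: 's' vs 's' =
  Pos 1: 'a' vs 'a' =
  Pos 2: 'i' vs 'n' !=
  Pos 3: 'l' vs 'd' !=
Hamming distance = 2


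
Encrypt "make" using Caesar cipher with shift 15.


Word: "make"
Shift: 15
Each letter → (letter + shift) mod 26:
  'm' (12) + 15 = 1 → 'b'
  'a' (0) + 15 = 15 → 'p'
  'k' (10) + 15 = 25 → 'z'
  'e' (4) + 15 = 19 → 't'
Result = "bpzt"


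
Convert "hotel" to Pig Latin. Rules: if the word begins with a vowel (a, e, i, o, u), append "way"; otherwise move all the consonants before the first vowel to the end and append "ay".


Word: "hotel"
Starts with consonant(s) → move to end, add 'ay'
Consonant cluster: "h"
Pig Latin = "otelhay"


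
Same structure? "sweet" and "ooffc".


Pattern of "sweet": [0, 1, 2, 2, 3]
Pattern of "ooffc": [0, 0, 1, 1, 2]
Patterns do not match
Same pattern = No


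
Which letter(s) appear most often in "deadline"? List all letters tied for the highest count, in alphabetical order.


Word: "deadline"
Letter counts:
  'a': 1
  'd': 2
  'e': 2
  'i': 1
  'l': 1
  'n': 1
Maximum count = 2
Most frequent = 'd', 'e' (2 times each)


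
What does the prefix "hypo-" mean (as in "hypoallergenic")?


Prefix: hypo-
As in: hypoallergenic -> hypo- + allergenic
Meaning = under / below normal


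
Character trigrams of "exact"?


Word: "exact" (length 5)
Number of trigrams = 5 - 3 + 1 = 3
  Position 0: "exa"
  Position 1: "xac"
  Position 2: "act"
Trigrams = "exa", "xac", "act"


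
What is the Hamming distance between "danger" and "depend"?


Comparing character by character (same length = 6):
  Pos 0: 'd' vs 'd' =
  Pos 1: 'a' vs 'e' !=
  Pos 2: 'n' vs 'p' !=
  Pos 3: 'g' vs 'e' !=
  Pos 4: 'e' vs 'n' !=
  Pos 5: 'r' vs 'd' !=
Hamming distance = 5


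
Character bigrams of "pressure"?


Word: "pressure" (length 8)
Number of bigrams = 8 - 2 + 1 = 7
  Position 0: "pr"
  Position 1: "re"
  Position 2: "es"
  Position 3: "ss"
  Position 4: "su"
  Position 5: "ur"
  Position 6: "re"
Bigrams = "pr", "re", "es", "ss", "su", "ur", "re"


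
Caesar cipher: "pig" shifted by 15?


Word: "pig"
Shift: 15
Each letter → (letter + shift) mod 26:
  'p' (15) + 15 = 4 → 'e'
  'i' (8) + 15 = 23 → 'x'
  'g' (6) + 15 = 21 → 'v'
Result = "exv"


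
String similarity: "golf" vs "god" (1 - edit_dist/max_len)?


Word 1: "golf" (length 4)
Word 2: "god" (length 3)
One optimal edit sequence:
  1. keep 'g'
  2. keep 'o'
  3. delete 'l'  (+1)
  4. substitute 'f' -> 'd'  (+1)
Edit distance = 2
Max length = max(4, 3) = 4
Similarity = 1 - 2/4
= 0.5000


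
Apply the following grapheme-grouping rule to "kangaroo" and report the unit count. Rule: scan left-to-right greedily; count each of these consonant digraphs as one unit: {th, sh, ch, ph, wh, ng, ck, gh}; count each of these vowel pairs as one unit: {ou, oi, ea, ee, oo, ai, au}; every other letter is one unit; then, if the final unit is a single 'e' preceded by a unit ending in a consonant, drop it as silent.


Word: "kangaroo" (8 letters)
Left-to-right scan:
  1. 'k' (letter)
  2. 'a' (letter)
  3. 'ng' (digraph)
  4. 'a' (letter)
  5. 'r' (letter)
  6. 'oo' (vowel-pair)
Units from scan: 6
Sound units = 6 units


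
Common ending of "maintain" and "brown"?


Word 1: "maintain"
Word 2: "brown"
Comparing from end:
  Pos -1: 'n' == 'n'
  Pos -2: 'i' != 'w' (stop)
LCS = "n" (length 1)


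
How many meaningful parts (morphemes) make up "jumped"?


Word: "jumped"
Morphemes: jump / -ed
Each morpheme carries meaning
= 2 morphemes


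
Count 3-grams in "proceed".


Word: "proceed" (length 7)
Number of 3-grams = length - 3 + 1 = 7 - 3 + 1
= 5


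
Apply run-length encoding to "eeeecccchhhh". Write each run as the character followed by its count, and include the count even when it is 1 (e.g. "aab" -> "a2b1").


String: "eeeecccchhhh"
Scanning for consecutive runs:
  'e' x 4
  'c' x 4
  'h' x 4
RLE = "e4c4h4"


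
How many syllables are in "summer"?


Word: "summer"
Syllable breakdown: sum | mer
Counting: 2 parts
= 2 syllables


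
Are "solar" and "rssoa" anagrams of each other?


Word 1: "solar" → sorted: alors
Word 2: "rssoa" → sorted: aorss
Same letters? alors != aorss
Anagram = No


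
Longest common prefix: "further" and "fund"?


Word 1: "further"
Word 2: "fund"
Comparing from start:
  Pos 0: 'f' == 'f'
  Pos 1: 'u' == 'u'
  Pos 2: 'r' != 'n' (stop)
LCP = "fu" (length 2)


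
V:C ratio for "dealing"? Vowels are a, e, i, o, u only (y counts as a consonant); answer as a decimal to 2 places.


Word: "dealing"
Vowels (a,e,i,o,u): 3
Consonants: 4
Ratio = 3/4
= 0.75


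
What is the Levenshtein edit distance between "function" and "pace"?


Word 1: "function" (length 8)
Word 2: "pace" (length 4)
One optimal edit sequence (insert/delete/substitute each cost 1):
  1. delete 'f'  (+1)
  2. substitute 'u' -> 'p'  (+1)
  3. substitute 'n' -> 'a'  (+1)
  4. keep 'c'
  5. delete 't'  (+1)
  6. delete 'i'  (+1)
  7. delete 'o'  (+1)
  8. substitute 'n' -> 'e'  (+1)
Total edit operations: 7
Edit distance = 7


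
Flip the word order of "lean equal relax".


Original: "lean equal relax"
Words (1..n): lean | equal | relax
Reversed (n..1): relax | equal | lean
Result = "relax equal lean"


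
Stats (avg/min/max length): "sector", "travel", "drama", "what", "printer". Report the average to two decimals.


Lengths: "sector"=6, "travel"=6, "drama"=5, "what"=4, "printer"=7
Sum = 28, Count = 5
Average = 28/5 = 5.60
= avg=5.60, min=4, max=7


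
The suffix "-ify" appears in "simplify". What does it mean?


Suffix: -ify
Example: simplify (simple + -ify, with a spelling change)
Meaning = to make


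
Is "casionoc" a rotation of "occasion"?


Word: "occasion", Candidate: "casionoc"
Method: check if candidate is substring of word+word
"occasionoccasion" contains "casionoc"? Yes
Is rotation = Yes


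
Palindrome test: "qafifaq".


Word: "qafifaq"
Reversed: "qafifaq"
Forward == Backward? qafifaq == qafifaq
Palindrome = Yes


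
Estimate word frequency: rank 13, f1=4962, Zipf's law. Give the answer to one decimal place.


Zipf's law: f(r) = f(1) / r
f(1) = 4962
f(13) = 4962 / 13
= 381.7 occurrences


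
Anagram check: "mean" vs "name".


Word 1: "mean" → sorted: aemn
Word 2: "name" → sorted: aemn
Same letters? aemn == aemn
Anagram = Yes


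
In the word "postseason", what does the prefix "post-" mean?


Prefix: post-
As in: postseason -> post- + season
Meaning = after


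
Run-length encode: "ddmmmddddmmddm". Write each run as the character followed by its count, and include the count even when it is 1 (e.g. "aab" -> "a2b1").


String: "ddmmmddddmmddm"
Scanning for consecutive runs:
  'd' x 2
  'm' x 3
  'd' x 4
  'm' x 2
  'd' x 2
  'm' x 1
RLE = "d2m3d4m2d2m1"


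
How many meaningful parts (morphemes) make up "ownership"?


Word: "ownership"
Morphemes: own | -er | -ship
Each morpheme carries meaning
= 3 morphemes


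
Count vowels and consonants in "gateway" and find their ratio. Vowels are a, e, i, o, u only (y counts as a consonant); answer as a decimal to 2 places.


Word: "gateway"
Vowels (a,e,i,o,u): 3
Consonants: 4
Ratio = 3/4
= 0.75


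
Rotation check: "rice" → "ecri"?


Word: "rice", Candidate: "ecri"
Method: check if candidate is substring of word+word
"ricerice" contains "ecri"? No
Is rotation = No


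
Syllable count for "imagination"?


Word: "imagination"
Syllable breakdown: i / mag / i / na / tion
Counting: 5 parts
= 5 syllables


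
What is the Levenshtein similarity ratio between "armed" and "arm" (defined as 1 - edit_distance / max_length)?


Word 1: "armed" (length 5)
Word 2: "arm" (length 3)
One optimal edit sequence:
  1. keep 'a'
  2. keep 'r'
  3. keep 'm'
  4. delete 'e'  (+1)
  5. delete 'd'  (+1)
Edit distance = 2
Max length = max(5, 3) = 5
Similarity = 1 - 2/5
= 0.6000


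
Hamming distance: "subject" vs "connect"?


Comparing character by character (same length = 7):
  Pos 0: 's' vs 'c' !=
  Pos 1: 'u' vs 'o' !=
  Pos 2: 'b' vs 'n' !=
  Pos 3: 'j' vs 'n' !=
  Pos 4: 'e' vs 'e' =
  Pos 5: 'c' vs 'c' =
  Pos 6: 't' vs 't' =
Hamming distance = 4


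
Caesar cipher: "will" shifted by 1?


Word: "will"
Shift: 1
Each letter → (letter + shift) mod 26:
  'w' (22) + 1 = 23 → 'x'
  'i' (8) + 1 = 9 → 'j'
  'l' (11) + 1 = 12 → 'm'
  'l' (11) + 1 = 12 → 'm'
Result = "xjmm"


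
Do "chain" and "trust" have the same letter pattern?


Pattern of "chain": [0, 1, 2, 3, 4]
Pattern of "trust": [0, 1, 2, 3, 0]
Patterns do not match
Same pattern = No


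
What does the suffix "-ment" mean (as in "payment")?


Suffix: -ment
Example: payment (pay + -ment)
Meaning = result of action


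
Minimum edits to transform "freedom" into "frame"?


Word 1: "freedom" (length 7)
Word 2: "frame" (length 5)
One optimal edit sequence (insert/delete/substitute each cost 1):
  1. keep 'f'
  2. keep 'r'
  3. delete 'e'  (+1)
  4. delete 'e'  (+1)
  5. substitute 'd' -> 'a'  (+1)
  6. substitute 'o' -> 'm'  (+1)
  7. substitute 'm' -> 'e'  (+1)
Total edit operations: 5
Edit distance = 5


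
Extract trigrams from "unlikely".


Word: "unlikely" (length 8)
Number of trigrams = 8 - 3 + 1 = 6
  Position 0: "unl"
  Position 1: "nli"
  Position 2: "lik"
  Position 3: "ike"
  Position 4: "kel"
  Position 5: "ely"
Trigrams = "unl", "nli", "lik", "ike", "kel", "ely"


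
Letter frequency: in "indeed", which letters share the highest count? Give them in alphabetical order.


Word: "indeed"
Letter counts:
  'd': 2
  'e': 2
  'i': 1
  'n': 1
Maximum count = 2
Most frequent = 'd', 'e' (2 times each)


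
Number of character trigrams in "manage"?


Word: "manage" (length 6)
Number of 3-grams = length - 3 + 1 = 6 - 3 + 1
= 4


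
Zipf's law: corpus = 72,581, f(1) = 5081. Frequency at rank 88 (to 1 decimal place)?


Zipf's law: f(r) = f(1) / r
f(1) = 5081
f(88) = 5081 / 88
= 57.7 occurrences


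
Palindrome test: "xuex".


Word: "xuex"
Reversed: "xeux"
Forward == Backward? xuex != xeux
Palindrome = No


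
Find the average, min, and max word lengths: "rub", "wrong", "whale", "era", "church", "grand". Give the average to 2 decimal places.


Lengths: "rub"=3, "wrong"=5, "whale"=5, "era"=3, "church"=6, "grand"=5
Sum = 27, Count = 6
Average = 27/6 = 4.50
= avg=4.50, min=3, max=6


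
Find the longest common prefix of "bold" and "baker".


Word 1: "bold"
Word 2: "baker"
Comparing from start:
  Pos 0: 'b' == 'b'
  Pos 1: 'o' != 'a' (stop)
LCP = "b" (length 1)


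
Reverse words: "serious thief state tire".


Original: "serious thief state tire"
Words (1..n): serious | thief | state | tire
Reversed (n..1): tire | state | thief | serious
Result = "tire state thief serious"


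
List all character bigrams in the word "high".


Word: "high" (length 4)
Number of bigrams = 4 - 2 + 1 = 3
  Position 0: "hi"
  Position 1: "ig"
  Position 2: "gh"
Bigrams = "hi", "ig", "gh"


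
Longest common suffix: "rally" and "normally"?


Word 1: "rally"
Word 2: "normally"
Comparing from end:
  Pos -1: 'y' == 'y'
  Pos -2: 'l' == 'l'
  Pos -3: 'l' == 'l'
  Pos -4: 'a' == 'a'
  Pos -5: 'r' != 'm' (stop)
LCS = "ally" (length 4)


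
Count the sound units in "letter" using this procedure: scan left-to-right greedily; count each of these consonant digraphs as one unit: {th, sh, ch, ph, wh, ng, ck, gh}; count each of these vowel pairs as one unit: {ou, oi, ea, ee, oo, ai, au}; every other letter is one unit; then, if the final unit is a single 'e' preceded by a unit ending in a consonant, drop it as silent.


Word: "letter" (6 letters)
Left-to-right scan:
  1. 'l' (letter)
  2. 'e' (letter)
  3. 't' (letter)
  4. 't' (letter)
  5. 'e' (letter)
  6. 'r' (letter)
Units from scan: 6
Sound units = 6 units


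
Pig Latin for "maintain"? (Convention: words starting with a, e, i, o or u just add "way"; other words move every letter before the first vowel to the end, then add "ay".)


Word: "maintain"
Starts with consonant(s) → move to end, add 'ay'
Consonant cluster: "m"
Pig Latin = "aintainmay"


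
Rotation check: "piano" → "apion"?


Word: "piano", Candidate: "apion"
Method: check if candidate is substring of word+word
"pianopiano" contains "apion"? No
Is rotation = No


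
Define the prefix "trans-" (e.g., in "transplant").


Prefix: trans-
Example: transplant = trans- + plant
Meaning = across


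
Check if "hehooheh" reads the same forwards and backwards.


Word: "hehooheh"
Reversed: "hehooheh"
Forward == Backward? hehooheh == hehooheh
Palindrome = Yes


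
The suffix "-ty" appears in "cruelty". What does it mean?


Suffix: -ty
Example: cruelty (cruel + -ty)
Meaning = quality of


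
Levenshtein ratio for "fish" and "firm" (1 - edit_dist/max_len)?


Word 1: "fish" (length 4)
Word 2: "firm" (length 4)
One optimal edit sequence:
  1. keep 'f'
  2. keep 'i'
  3. substitute 's' -> 'r'  (+1)
  4. substitute 'h' -> 'm'  (+1)
Edit distance = 2
Max length = max(4, 4) = 4
Similarity = 1 - 2/4
= 0.5000


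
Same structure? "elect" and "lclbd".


Pattern of "elect": [0, 1, 0, 2, 3]
Pattern of "lclbd": [0, 1, 0, 2, 3]
Patterns match
Same pattern = Yes


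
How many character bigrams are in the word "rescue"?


Word: "rescue" (length 6)
Number of 2-grams = length - 2 + 1 = 6 - 2 + 1
= 5


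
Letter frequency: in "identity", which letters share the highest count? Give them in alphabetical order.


Word: "identity"
Letter counts:
  'd': 1
  'e': 1
  'i': 2
  'n': 1
  't': 2
  'y': 1
Maximum count = 2
Most frequent = 'i', 't' (2 times each)


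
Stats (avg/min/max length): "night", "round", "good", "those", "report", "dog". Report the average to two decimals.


Lengths: "night"=5, "round"=5, "good"=4, "those"=5, "report"=6, "dog"=3
Sum = 28, Count = 6
Average = 28/6 = 4.67
= avg=4.67, min=3, max=6


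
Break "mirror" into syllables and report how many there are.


Word: "mirror"
Syllable breakdown: mir | ror
Counting: 2 parts
= 2 syllables


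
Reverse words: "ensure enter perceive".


Original: "ensure enter perceive"
Words (1..n): ensure | enter | perceive
Reversed (n..1): perceive | enter | ensure
Result = "perceive enter ensure"


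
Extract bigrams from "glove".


Word: "glove" (length 5)
Number of bigrams = 5 - 2 + 1 = 4
  Position 0: "gl"
  Position 1: "lo"
  Position 2: "ov"
  Position 3: "ve"
Bigrams = "gl", "lo", "ov", "ve"


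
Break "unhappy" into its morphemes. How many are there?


Word: "unhappy"
Morphemes: un- + happy
Each morpheme carries meaning
= 2 morphemes


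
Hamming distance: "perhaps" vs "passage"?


Comparing character by character (same length = 7):
  Pos 0: 'p' vs 'p' =
  Pos 1: 'e' vs 'a' !=
  Pos 2: 'r' vs 's' !=
  Pos 3: 'h' vs 's' !=
  Pos 4: 'a' vs 'a' =
  Pos 5: 'p' vs 'g' !=
  Pos 6: 's' vs 'e' !=
Hamming distance = 5


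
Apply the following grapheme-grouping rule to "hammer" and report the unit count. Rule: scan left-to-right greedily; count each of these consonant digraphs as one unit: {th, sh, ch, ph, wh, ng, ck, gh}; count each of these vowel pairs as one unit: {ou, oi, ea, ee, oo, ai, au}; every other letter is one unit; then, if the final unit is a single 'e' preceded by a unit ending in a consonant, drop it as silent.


Word: "hammer" (6 letters)
Left-to-right scan:
  (1) 'h' (letter)
  (2) 'a' (letter)
  (3) 'm' (letter)
  (4) 'm' (letter)
  (5) 'e' (letter)
  (6) 'r' (letter)
Units from scan: 6
Sound units = 6 units


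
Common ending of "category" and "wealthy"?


Word 1: "category"
Word 2: "wealthy"
Comparing from end:
  Pos -1: 'y' == 'y'
  Pos -2: 'r' != 'h' (stop)
LCS = "y" (length 1)


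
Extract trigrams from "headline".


Word: "headline" (length 8)
Number of trigrams = 8 - 3 + 1 = 6
  Position 0: "hea"
  Position 1: "ead"
  Position 2: "adl"
  Position 3: "dli"
  Position 4: "lin"
  Position 5: "ine"
Trigrams = "hea", "ead", "adl", "dli", "lin", "ine"


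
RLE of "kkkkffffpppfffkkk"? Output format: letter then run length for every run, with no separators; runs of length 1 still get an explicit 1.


String: "kkkkffffpppfffkkk"
Scanning for consecutive runs:
  'k' x 4
  'f' x 4
  'p' x 3
  'f' x 3
  'k' x 3
RLE = "k4f4p3f3k3"


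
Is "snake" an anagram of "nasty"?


Word 1: "nasty" → sorted: ansty
Word 2: "snake" → sorted: aekns
Same letters? ansty != aekns
Anagram = No


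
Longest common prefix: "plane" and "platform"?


Word 1: "plane"
Word 2: "platform"
Comparing from start:
  Pos 0: 'p' == 'p'
  Pos 1: 'l' == 'l'
  Pos 2: 'a' == 'a'
  Pos 3: 'n' != 't' (stop)
LCP = "pla" (length 3)


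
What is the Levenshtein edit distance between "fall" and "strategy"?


Word 1: "fall" (length 4)
Word 2: "strategy" (length 8)
One optimal edit sequence (insert/delete/substitute each cost 1):
  1. insert 's'  (+1)
  2. insert 't'  (+1)
  3. substitute 'f' -> 'r'  (+1)
  4. keep 'a'
  5. insert 't'  (+1)
  6. insert 'e'  (+1)
  7. substitute 'l' -> 'g'  (+1)
  8. substitute 'l' -> 'y'  (+1)
Total edit operations: 7
Edit distance = 7


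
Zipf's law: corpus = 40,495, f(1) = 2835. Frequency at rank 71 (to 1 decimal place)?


Zipf's law: f(r) = f(1) / r
f(1) = 2835
f(71) = 2835 / 71
= 39.9 occurrences


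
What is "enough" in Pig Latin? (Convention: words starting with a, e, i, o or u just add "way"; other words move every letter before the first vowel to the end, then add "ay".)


Word: "enough"
Starts with vowel → add 'way'
Pig Latin = "enoughway"


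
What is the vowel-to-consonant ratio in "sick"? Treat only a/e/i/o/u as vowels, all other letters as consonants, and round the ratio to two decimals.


Word: "sick"
Vowels (a,e,i,o,u): 1
Consonants: 3
Ratio = 1/3
= 0.33


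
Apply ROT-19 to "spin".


Word: "spin"
Shift: 19
Each letter → (letter + shift) mod 26:
  's' (18) + 19 = 11 → 'l'
  'p' (15) + 19 = 8 → 'i'
  'i' (8) + 19 = 1 → 'b'
  'n' (13) + 19 = 6 → 'g'
Result = "libg"


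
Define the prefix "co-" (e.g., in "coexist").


Prefix: co-
As in: coexist -> co- + exist
Meaning = together


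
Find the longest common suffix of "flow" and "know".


Word 1: "flow"
Word 2: "know"
Comparing from end:
  Pos -1: 'w' == 'w'
  Pos -2: 'o' == 'o'
  Pos -3: 'l' != 'n' (stop)
LCS = "ow" (length 2)


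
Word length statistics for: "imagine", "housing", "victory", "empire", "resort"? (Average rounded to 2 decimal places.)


Lengths: "imagine"=7, "housing"=7, "victory"=7, "empire"=6, "resort"=6
Sum = 33, Count = 5
Average = 33/5 = 6.60
= avg=6.60, min=6, max=7


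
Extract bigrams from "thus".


Word: "thus" (length 4)
Number of bigrams = 4 - 2 + 1 = 3
  Position 0: "th"
  Position 1: "hu"
  Position 2: "us"
Bigrams = "th", "hu", "us"


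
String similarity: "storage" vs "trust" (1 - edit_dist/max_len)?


Word 1: "storage" (length 7)
Word 2: "trust" (length 5)
One optimal edit sequence:
  1. delete 's'  (+1)
  2. keep 't'
  3. delete 'o'  (+1)
  4. keep 'r'
  5. substitute 'a' -> 'u'  (+1)
  6. substitute 'g' -> 's'  (+1)
  7. substitute 'e' -> 't'  (+1)
Edit distance = 5
Max length = max(7, 5) = 7
Similarity = 1 - 5/7
= 0.2857


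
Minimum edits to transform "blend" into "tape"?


Word 1: "blend" (length 5)
Word 2: "tape" (length 4)
One optimal edit sequence (insert/delete/substitute each cost 1):
  1. delete 'b'  (+1)
  2. substitute 'l' -> 't'  (+1)
  3. substitute 'e' -> 'a'  (+1)
  4. substitute 'n' -> 'p'  (+1)
  5. substitute 'd' -> 'e'  (+1)
Total edit operations: 5
Edit distance = 5


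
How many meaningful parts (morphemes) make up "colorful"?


Word: "colorful"
Morphemes: color | -ful
Each morpheme carries meaning
= 2 morphemes


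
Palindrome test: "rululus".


Word: "rululus"
Reversed: "sululur"
Forward == Backward? rululus != sululur
Palindrome = No


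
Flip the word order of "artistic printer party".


Original: "artistic printer party"
Words (1..n): artistic | printer | party
Reversed (n..1): party | printer | artistic
Result = "party printer artistic"


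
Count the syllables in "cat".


Word: "cat"
Syllable breakdown: cat
Counting: 1 part
= 1 syllable


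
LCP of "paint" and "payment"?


Word 1: "paint"
Word 2: "payment"
Comparing from start:
  Pos 0: 'p' == 'p'
  Pos 1: 'a' == 'a'
  Pos 2: 'i' != 'y' (stop)
LCP = "pa" (length 2)


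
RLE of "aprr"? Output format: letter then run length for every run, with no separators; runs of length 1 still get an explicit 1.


String: "aprr"
Scanning for consecutive runs:
  'a' x 1
  'p' x 1
  'r' x 2
RLE = "a1p1r2"


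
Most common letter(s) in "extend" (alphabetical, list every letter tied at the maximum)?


Word: "extend"
Letter counts:
  'd': 1
  'e': 2
  'n': 1
  't': 1
  'x': 1
Maximum count = 2
Most frequent = 'e' (2 times each)


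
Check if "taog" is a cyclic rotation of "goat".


Word: "goat", Candidate: "taog"
Method: check if candidate is substring of word+word
"goatgoat" contains "taog"? No
Is rotation = No


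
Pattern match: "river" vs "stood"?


Pattern of "river": [0, 1, 2, 3, 0]
Pattern of "stood": [0, 1, 2, 2, 3]
Patterns do not match
Same pattern = No


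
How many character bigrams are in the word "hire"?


Word: "hire" (length 4)
Number of 2-grams = length - 2 + 1 = 4 - 2 + 1
= 3


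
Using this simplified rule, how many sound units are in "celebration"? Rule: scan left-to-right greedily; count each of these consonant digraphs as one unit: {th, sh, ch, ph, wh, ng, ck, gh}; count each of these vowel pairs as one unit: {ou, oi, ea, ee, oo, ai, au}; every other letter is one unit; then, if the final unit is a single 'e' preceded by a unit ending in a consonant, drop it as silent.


Word: "celebration" (11 letters)
Left-to-right scan:
  [1] 'c' (letter)
  [2] 'e' (letter)
  [3] 'l' (letter)
  [4] 'e' (letter)
  [5] 'b' (letter)
  [6] 'r' (letter)
  [7] 'a' (letter)
  [8] 't' (letter)
  [9] 'i' (letter)
  [10] 'o' (letter)
  [11] 'n' (letter)
Units from scan: 11
Sound units = 11 units


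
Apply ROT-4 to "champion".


Word: "champion"
Shift: 4
Each letter → (letter + shift) mod 26:
  'c' (2) + 4 = 6 → 'g'
  'h' (7) + 4 = 11 → 'l'
  'a' (0) + 4 = 4 → 'e'
  'm' (12) + 4 = 16 → 'q'
  'p' (15) + 4 = 19 → 't'
  'i' (8) + 4 = 12 → 'm'
  'o' (14) + 4 = 18 → 's'
  'n' (13) + 4 = 17 → 'r'
Result = "gleqtmsr"


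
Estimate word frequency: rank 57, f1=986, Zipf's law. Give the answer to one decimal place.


Zipf's law: f(r) = f(1) / r
f(1) = 986
f(57) = 986 / 57
= 17.3 occurrences


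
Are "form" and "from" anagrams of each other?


Word 1: "form" → sorted: fmor
Word 2: "from" → sorted: fmor
Same letters? fmor == fmor
Anagram = Yes


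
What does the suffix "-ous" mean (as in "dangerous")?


Suffix: -ous
Example: dangerous = danger + -ous
Meaning = having quality of


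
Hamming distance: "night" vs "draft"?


Comparing character by character (same length = 5):
  Pos 0: 'n' vs 'd' !=
  Pos 1: 'i' vs 'r' !=
  Pos 2: 'g' vs 'a' !=
  Pos 3: 'h' vs 'f' !=
  Pos 4: 't' vs 't' =
Hamming distance = 4


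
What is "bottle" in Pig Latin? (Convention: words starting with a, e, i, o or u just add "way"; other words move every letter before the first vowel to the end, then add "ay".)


Word: "bottle"
Starts with consonant(s) → move to end, add 'ay'
Consonant cluster: "b"
Pig Latin = "ottlebay"


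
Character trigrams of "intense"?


Word: "intense" (length 7)
Number of trigrams = 7 - 3 + 1 = 5
  Position 0: "int"
  Position 1: "nte"
  Position 2: "ten"
  Position 3: "ens"
  Position 4: "nse"
Trigrams = "int", "nte", "ten", "ens", "nse"


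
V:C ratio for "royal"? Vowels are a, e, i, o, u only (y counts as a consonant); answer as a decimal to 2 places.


Word: "royal"
Vowels (a,e,i,o,u): 2
Consonants: 3
Ratio = 2/3
= 0.67


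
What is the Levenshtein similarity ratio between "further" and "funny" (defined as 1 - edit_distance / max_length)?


Word 1: "further" (length 7)
Word 2: "funny" (length 5)
One optimal edit sequence:
  1. keep 'f'
  2. keep 'u'
  3. delete 'r'  (+1)
  4. delete 't'  (+1)
  5. substitute 'h' -> 'n'  (+1)
  6. substitute 'e' -> 'n'  (+1)
  7. substitute 'r' -> 'y'  (+1)
Edit distance = 5
Max length = max(7, 5) = 7
Similarity = 1 - 5/7
= 0.2857


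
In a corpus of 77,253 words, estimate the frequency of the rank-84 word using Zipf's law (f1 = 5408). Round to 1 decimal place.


Zipf's law: f(r) = f(1) / r
f(1) = 5408
f(84) = 5408 / 84
= 64.4 occurrences


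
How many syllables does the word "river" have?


Word: "river"
Syllable breakdown: riv / er
Counting: 2 parts
= 2 syllables


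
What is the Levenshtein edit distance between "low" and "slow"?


Word 1: "low" (length 3)
Word 2: "slow" (length 4)
One optimal edit sequence (insert/delete/substitute each cost 1):
  1. insert 's'  (+1)
  2. keep 'l'
  3. keep 'o'
  4. keep 'w'
Total edit operations: 1
Edit distance = 1


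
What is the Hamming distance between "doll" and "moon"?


Comparing character by character (same length = 4):
  Pos 0: 'd' vs 'm' !=
  Pos 1: 'o' vs 'o' =
  Pos 2: 'l' vs 'o' !=
  Pos 3: 'l' vs 'n' !=
Hamming distance = 3


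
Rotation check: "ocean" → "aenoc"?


Word: "ocean", Candidate: "aenoc"
Method: check if candidate is substring of word+word
"oceanocean" contains "aenoc"? No
Is rotation = No


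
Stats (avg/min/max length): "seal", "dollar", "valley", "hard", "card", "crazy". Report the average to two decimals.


Lengths: "seal"=4, "dollar"=6, "valley"=6, "hard"=4, "card"=4, "crazy"=5
Sum = 29, Count = 6
Average = 29/6 = 4.83
= avg=4.83, min=4, max=6


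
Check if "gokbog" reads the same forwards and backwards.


Word: "gokbog"
Reversed: "gobkog"
Forward == Backward? gokbog != gobkog
Palindrome = No


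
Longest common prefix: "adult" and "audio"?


Word 1: "adult"
Word 2: "audio"
Comparing from start:
  Pos 0: 'a' == 'a'
  Pos 1: 'd' != 'u' (stop)
LCP = "a" (length 1)


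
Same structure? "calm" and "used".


Pattern of "calm": [0, 1, 2, 3]
Pattern of "used": [0, 1, 2, 3]
Patterns match
Same pattern = Yes


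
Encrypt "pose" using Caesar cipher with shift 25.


Word: "pose"
Shift: 25
Each letter → (letter + shift) mod 26:
  'p' (15) + 25 = 14 → 'o'
  'o' (14) + 25 = 13 → 'n'
  's' (18) + 25 = 17 → 'r'
  'e' (4) + 25 = 3 → 'd'
Result = "onrd"


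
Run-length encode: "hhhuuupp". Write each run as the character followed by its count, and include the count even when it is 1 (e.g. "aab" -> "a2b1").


String: "hhhuuupp"
Scanning for consecutive runs:
  'h' x 3
  'u' x 3
  'p' x 2
RLE = "h3u3p2"


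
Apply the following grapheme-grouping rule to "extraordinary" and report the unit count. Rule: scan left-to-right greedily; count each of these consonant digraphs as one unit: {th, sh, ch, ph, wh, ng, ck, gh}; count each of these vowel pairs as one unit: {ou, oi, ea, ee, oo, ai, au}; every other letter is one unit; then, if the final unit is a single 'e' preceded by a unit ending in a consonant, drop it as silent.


Word: "extraordinary" (13 letters)
Left-to-right scan:
  (1) 'e' (letter)
  (2) 'x' (letter)
  (3) 't' (letter)
  (4) 'r' (letter)
  (5) 'a' (letter)
  (6) 'o' (letter)
  (7) 'r' (letter)
  (8) 'd' (letter)
  (9) 'i' (letter)
  (10) 'n' (letter)
  (11) 'a' (letter)
  (12) 'r' (letter)
  (13) 'y' (letter)
Units from scan: 13
Sound units = 13 units


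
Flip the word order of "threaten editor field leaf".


Original: "threaten editor field leaf"
Words (1..n): threaten | editor | field | leaf
Reversed (n..1): leaf | field | editor | threaten
Result = "leaf field editor threaten"


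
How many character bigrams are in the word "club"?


Word: "club" (length 4)
Number of 2-grams = length - 2 + 1 = 4 - 2 + 1
= 3


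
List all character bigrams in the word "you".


Word: "you" (length 3)
Number of bigrams = 3 - 2 + 1 = 2
  Position 0: "yo"
  Position 1: "ou"
Bigrams = "yo", "ou"


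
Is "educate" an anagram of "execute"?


Word 1: "execute" → sorted: ceeetux
Word 2: "educate" → sorted: acdeetu
Same letters? ceeetux != acdeetu
Anagram = No


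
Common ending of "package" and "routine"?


Word 1: "package"
Word 2: "routine"
Comparing from end:
  Pos -1: 'e' == 'e'
  Pos -2: 'g' != 'n' (stop)
LCS = "e" (length 1)


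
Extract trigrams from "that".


Word: "that" (length 4)
Number of trigrams = 4 - 3 + 1 = 2
  Position 0: "tha"
  Position 1: "hat"
Trigrams = "tha", "hat"


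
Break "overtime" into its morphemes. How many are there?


Word: "overtime"
Morphemes: over- / time
Each morpheme carries meaning
= 2 morphemes


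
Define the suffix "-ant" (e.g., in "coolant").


Suffix: -ant
As in: coolant -> cool + -ant
Meaning = one who / that which


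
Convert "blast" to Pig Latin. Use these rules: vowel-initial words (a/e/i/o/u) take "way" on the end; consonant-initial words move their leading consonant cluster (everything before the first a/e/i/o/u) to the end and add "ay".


Word: "blast"
Starts with consonant(s) → move to end, add 'ay'
Consonant cluster: "bl"
Pig Latin = "astblay"


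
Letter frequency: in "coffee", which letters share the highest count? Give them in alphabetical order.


Word: "coffee"
Letter counts:
  'c': 1
  'e': 2
  'f': 2
  'o': 1
Maximum count = 2
Most frequent = 'e', 'f' (2 times each)


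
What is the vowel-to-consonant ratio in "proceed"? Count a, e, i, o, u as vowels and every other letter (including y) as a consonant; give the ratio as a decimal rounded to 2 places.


Word: "proceed"
Vowels (a,e,i,o,u): 3
Consonants: 4
Ratio = 3/4
= 0.75


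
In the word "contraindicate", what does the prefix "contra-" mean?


Prefix: contra-
Example: contraindicate (contra- + indicate)
Meaning = against


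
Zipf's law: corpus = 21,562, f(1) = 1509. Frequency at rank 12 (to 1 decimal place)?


Zipf's law: f(r) = f(1) / r
f(1) = 1509
f(12) = 1509 / 12
= 125.8 occurrences


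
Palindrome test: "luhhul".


Word: "luhhul"
Reversed: "luhhul"
Forward == Backward? luhhul == luhhul
Palindrome = Yes


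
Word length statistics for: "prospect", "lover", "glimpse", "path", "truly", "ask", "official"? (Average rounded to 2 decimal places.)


Lengths: "prospect"=8, "lover"=5, "glimpse"=7, "path"=4, "truly"=5, "ask"=3, "official"=8
Sum = 40, Count = 7
Average = 40/7 = 5.71
= avg=5.71, min=3, max=8


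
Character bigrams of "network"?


Word: "network" (length 7)
Number of bigrams = 7 - 2 + 1 = 6
  Position 0: "ne"
  Position 1: "et"
  Position 2: "tw"
  Position 3: "wo"
  Position 4: "or"
  Position 5: "rk"
Bigrams = "ne", "et", "tw", "wo", "or", "rk"


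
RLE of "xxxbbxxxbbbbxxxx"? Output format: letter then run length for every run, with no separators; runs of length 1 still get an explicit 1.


String: "xxxbbxxxbbbbxxxx"
Scanning for consecutive runs:
  'x' x 3
  'b' x 2
  'x' x 3
  'b' x 4
  'x' x 4
RLE = "x3b2x3b4x4"


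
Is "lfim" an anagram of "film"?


Word 1: "film" → sorted: film
Word 2: "lfim" → sorted: film
Same letters? film == film
Anagram = Yes


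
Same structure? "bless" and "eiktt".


Pattern of "bless": [0, 1, 2, 3, 3]
Pattern of "eiktt": [0, 1, 2, 3, 3]
Patterns match
Same pattern = Yes


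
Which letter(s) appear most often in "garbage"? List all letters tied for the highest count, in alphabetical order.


Word: "garbage"
Letter counts:
  'a': 2
  'b': 1
  'e': 1
  'g': 2
  'r': 1
Maximum count = 2
Most frequent = 'a', 'g' (2 times each)


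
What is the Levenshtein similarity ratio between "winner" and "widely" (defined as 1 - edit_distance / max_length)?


Word 1: "winner" (length 6)
Word 2: "widely" (length 6)
One optimal edit sequence:
  1. keep 'w'
  2. keep 'i'
  3. substitute 'n' -> 'd'  (+1)
  4. substitute 'n' -> 'e'  (+1)
  5. substitute 'e' -> 'l'  (+1)
  6. substitute 'r' -> 'y'  (+1)
Edit distance = 4
Max length = max(6, 6) = 6
Similarity = 1 - 4/6
= 0.3333


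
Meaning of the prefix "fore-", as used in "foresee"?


Prefix: fore-
Example: foresee = fore- + see
Meaning = before
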